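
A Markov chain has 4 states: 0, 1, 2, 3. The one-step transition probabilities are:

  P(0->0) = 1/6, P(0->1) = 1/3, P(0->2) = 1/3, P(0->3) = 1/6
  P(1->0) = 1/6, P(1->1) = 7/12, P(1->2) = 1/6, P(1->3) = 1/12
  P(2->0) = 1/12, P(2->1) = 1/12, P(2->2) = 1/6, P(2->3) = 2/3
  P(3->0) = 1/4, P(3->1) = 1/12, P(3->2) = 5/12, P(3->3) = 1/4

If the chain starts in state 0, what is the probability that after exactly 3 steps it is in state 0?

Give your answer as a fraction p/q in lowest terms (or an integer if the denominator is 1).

Computing P^3 by repeated multiplication:
P^1 =
  0: [1/6, 1/3, 1/3, 1/6]
  1: [1/6, 7/12, 1/6, 1/12]
  2: [1/12, 1/12, 1/6, 2/3]
  3: [1/4, 1/12, 5/12, 1/4]
P^2 =
  0: [11/72, 7/24, 17/72, 23/72]
  1: [23/144, 5/12, 31/144, 5/24]
  2: [5/24, 7/48, 25/72, 43/144]
  3: [11/72, 3/16, 13/48, 7/18]
P^3 =
  0: [25/144, 77/288, 235/864, 31/108]
  1: [287/1728, 191/576, 53/216, 37/144]
  2: [281/1728, 5/24, 53/192, 305/864]
  3: [305/1728, 31/144, 125/432, 551/1728]

(P^3)[0 -> 0] = 25/144

Answer: 25/144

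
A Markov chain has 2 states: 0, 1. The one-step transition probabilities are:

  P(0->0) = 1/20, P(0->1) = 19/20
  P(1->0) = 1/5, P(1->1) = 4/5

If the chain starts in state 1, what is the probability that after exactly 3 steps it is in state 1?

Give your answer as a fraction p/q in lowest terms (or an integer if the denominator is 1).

Computing P^3 by repeated multiplication:
P^1 =
  0: [1/20, 19/20]
  1: [1/5, 4/5]
P^2 =
  0: [77/400, 323/400]
  1: [17/100, 83/100]
P^3 =
  0: [1369/8000, 6631/8000]
  1: [349/2000, 1651/2000]

(P^3)[1 -> 1] = 1651/2000

Answer: 1651/2000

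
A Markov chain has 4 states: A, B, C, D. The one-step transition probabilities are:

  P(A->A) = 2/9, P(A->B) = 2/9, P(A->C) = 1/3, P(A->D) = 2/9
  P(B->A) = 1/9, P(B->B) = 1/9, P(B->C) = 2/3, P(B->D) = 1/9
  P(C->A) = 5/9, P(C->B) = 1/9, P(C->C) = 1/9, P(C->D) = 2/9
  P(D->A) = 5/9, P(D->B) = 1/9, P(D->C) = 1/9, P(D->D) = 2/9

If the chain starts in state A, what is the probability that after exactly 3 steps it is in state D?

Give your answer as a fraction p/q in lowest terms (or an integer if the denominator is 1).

Computing P^3 by repeated multiplication:
P^1 =
  A: [2/9, 2/9, 1/3, 2/9]
  B: [1/9, 1/9, 2/3, 1/9]
  C: [5/9, 1/9, 1/9, 2/9]
  D: [5/9, 1/9, 1/9, 2/9]
P^2 =
  A: [31/81, 11/81, 23/81, 16/81]
  B: [38/81, 10/81, 16/81, 17/81]
  C: [26/81, 14/81, 8/27, 17/81]
  D: [26/81, 14/81, 8/27, 17/81]
P^3 =
  A: [268/729, 112/729, 22/81, 151/729]
  B: [251/729, 119/729, 23/81, 152/729]
  C: [271/729, 107/729, 203/729, 148/729]
  D: [271/729, 107/729, 203/729, 148/729]

(P^3)[A -> D] = 151/729

Answer: 151/729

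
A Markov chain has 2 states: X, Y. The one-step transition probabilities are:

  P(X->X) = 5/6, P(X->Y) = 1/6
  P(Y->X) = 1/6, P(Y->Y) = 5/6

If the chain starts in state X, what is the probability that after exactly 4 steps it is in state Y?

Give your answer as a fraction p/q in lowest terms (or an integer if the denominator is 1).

Computing P^4 by repeated multiplication:
P^1 =
  X: [5/6, 1/6]
  Y: [1/6, 5/6]
P^2 =
  X: [13/18, 5/18]
  Y: [5/18, 13/18]
P^3 =
  X: [35/54, 19/54]
  Y: [19/54, 35/54]
P^4 =
  X: [97/162, 65/162]
  Y: [65/162, 97/162]

(P^4)[X -> Y] = 65/162

Answer: 65/162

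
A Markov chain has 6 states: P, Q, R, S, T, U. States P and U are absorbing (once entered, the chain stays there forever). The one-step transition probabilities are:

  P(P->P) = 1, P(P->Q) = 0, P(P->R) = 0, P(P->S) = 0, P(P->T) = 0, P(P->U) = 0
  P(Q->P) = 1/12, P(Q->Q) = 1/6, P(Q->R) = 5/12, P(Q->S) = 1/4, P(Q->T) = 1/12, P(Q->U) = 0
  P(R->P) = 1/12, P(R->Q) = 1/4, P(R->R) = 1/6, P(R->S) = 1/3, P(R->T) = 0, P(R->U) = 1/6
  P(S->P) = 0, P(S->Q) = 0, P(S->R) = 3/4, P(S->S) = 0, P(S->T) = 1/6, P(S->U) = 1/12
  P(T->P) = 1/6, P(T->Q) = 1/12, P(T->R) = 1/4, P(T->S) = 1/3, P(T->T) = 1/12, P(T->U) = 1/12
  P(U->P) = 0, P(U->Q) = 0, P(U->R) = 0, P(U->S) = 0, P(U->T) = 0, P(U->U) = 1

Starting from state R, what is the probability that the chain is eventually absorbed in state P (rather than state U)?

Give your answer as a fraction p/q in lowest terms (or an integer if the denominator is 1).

Answer: 374/999

Derivation:
Let a_i = P(absorbed in P | start in state i).
Boundary conditions: a_P = 1, a_U = 0.
For each transient state i, a_i = sum_j P(i->j) * a_j:
  a_Q = 1/12*a_P + 1/6*a_Q + 5/12*a_R + 1/4*a_S + 1/12*a_T + 0*a_U
  a_R = 1/12*a_P + 1/4*a_Q + 1/6*a_R + 1/3*a_S + 0*a_T + 1/6*a_U
  a_S = 0*a_P + 0*a_Q + 3/4*a_R + 0*a_S + 1/6*a_T + 1/12*a_U
  a_T = 1/6*a_P + 1/12*a_Q + 1/4*a_R + 1/3*a_S + 1/12*a_T + 1/12*a_U

Substituting a_P = 1 and a_U = 0, rearrange to (I - Q) a = r where r[i] = P(i -> P):
  [5/6, -5/12, -1/4, -1/12] . (a_Q, a_R, a_S, a_T) = 1/12
  [-1/4, 5/6, -1/3, 0] . (a_Q, a_R, a_S, a_T) = 1/12
  [0, -3/4, 1, -1/6] . (a_Q, a_R, a_S, a_T) = 0
  [-1/12, -1/4, -1/3, 11/12] . (a_Q, a_R, a_S, a_T) = 1/6

Solving yields:
  a_Q = 439/999
  a_R = 374/999
  a_S = 356/999
  a_T = 151/333

Starting state is R, so the absorption probability is a_R = 374/999.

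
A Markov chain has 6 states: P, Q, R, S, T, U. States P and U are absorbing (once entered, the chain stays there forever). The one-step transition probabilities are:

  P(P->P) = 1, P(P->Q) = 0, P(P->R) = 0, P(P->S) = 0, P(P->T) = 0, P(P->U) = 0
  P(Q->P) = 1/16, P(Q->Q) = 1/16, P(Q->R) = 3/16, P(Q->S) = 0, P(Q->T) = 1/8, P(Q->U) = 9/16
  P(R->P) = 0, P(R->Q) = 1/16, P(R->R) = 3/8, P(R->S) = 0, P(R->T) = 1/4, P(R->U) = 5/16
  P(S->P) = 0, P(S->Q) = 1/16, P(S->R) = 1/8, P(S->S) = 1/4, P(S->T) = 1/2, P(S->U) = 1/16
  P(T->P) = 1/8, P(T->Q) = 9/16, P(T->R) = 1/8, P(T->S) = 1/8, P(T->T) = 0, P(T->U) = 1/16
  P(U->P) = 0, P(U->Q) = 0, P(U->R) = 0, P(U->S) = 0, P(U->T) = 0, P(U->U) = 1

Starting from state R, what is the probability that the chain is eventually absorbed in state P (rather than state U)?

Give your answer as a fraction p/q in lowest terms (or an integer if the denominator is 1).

Let a_i = P(absorbed in P | start in state i).
Boundary conditions: a_P = 1, a_U = 0.
For each transient state i, a_i = sum_j P(i->j) * a_j:
  a_Q = 1/16*a_P + 1/16*a_Q + 3/16*a_R + 0*a_S + 1/8*a_T + 9/16*a_U
  a_R = 0*a_P + 1/16*a_Q + 3/8*a_R + 0*a_S + 1/4*a_T + 5/16*a_U
  a_S = 0*a_P + 1/16*a_Q + 1/8*a_R + 1/4*a_S + 1/2*a_T + 1/16*a_U
  a_T = 1/8*a_P + 9/16*a_Q + 1/8*a_R + 1/8*a_S + 0*a_T + 1/16*a_U

Substituting a_P = 1 and a_U = 0, rearrange to (I - Q) a = r where r[i] = P(i -> P):
  [15/16, -3/16, 0, -1/8] . (a_Q, a_R, a_S, a_T) = 1/16
  [-1/16, 5/8, 0, -1/4] . (a_Q, a_R, a_S, a_T) = 0
  [-1/16, -1/8, 3/4, -1/2] . (a_Q, a_R, a_S, a_T) = 0
  [-9/16, -1/8, -1/8, 1] . (a_Q, a_R, a_S, a_T) = 1/8

Solving yields:
  a_Q = 302/2577
  a_R = 263/2577
  a_S = 457/2577
  a_T = 194/859

Starting state is R, so the absorption probability is a_R = 263/2577.

Answer: 263/2577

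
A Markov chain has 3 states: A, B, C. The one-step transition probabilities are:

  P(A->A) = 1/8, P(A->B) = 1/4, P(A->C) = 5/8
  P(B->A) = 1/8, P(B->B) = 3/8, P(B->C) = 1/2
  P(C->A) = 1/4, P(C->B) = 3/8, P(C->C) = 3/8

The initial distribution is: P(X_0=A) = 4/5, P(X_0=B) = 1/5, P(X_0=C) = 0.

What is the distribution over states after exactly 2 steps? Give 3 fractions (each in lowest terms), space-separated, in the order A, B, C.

Propagating the distribution step by step (d_{t+1} = d_t * P):
d_0 = (A=4/5, B=1/5, C=0)
  d_1[A] = 4/5*1/8 + 1/5*1/8 + 0*1/4 = 1/8
  d_1[B] = 4/5*1/4 + 1/5*3/8 + 0*3/8 = 11/40
  d_1[C] = 4/5*5/8 + 1/5*1/2 + 0*3/8 = 3/5
d_1 = (A=1/8, B=11/40, C=3/5)
  d_2[A] = 1/8*1/8 + 11/40*1/8 + 3/5*1/4 = 1/5
  d_2[B] = 1/8*1/4 + 11/40*3/8 + 3/5*3/8 = 23/64
  d_2[C] = 1/8*5/8 + 11/40*1/2 + 3/5*3/8 = 141/320
d_2 = (A=1/5, B=23/64, C=141/320)

Answer: 1/5 23/64 141/320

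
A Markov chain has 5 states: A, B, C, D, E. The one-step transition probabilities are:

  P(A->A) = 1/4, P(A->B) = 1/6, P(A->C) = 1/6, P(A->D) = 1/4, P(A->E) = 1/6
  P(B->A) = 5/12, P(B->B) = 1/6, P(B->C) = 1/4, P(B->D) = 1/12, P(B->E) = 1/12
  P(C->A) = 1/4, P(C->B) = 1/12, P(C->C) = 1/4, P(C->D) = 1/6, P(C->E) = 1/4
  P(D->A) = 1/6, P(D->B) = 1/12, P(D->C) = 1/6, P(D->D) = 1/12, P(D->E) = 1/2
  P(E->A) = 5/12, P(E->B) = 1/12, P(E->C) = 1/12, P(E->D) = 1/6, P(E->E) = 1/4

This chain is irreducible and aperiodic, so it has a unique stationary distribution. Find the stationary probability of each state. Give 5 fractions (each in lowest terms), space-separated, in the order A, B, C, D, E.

Answer: 3070/10339 1219/10339 1758/10339 1733/10339 2559/10339

Derivation:
The stationary distribution satisfies pi = pi * P, i.e.:
  pi_A = 1/4*pi_A + 5/12*pi_B + 1/4*pi_C + 1/6*pi_D + 5/12*pi_E
  pi_B = 1/6*pi_A + 1/6*pi_B + 1/12*pi_C + 1/12*pi_D + 1/12*pi_E
  pi_C = 1/6*pi_A + 1/4*pi_B + 1/4*pi_C + 1/6*pi_D + 1/12*pi_E
  pi_D = 1/4*pi_A + 1/12*pi_B + 1/6*pi_C + 1/12*pi_D + 1/6*pi_E
  pi_E = 1/6*pi_A + 1/12*pi_B + 1/4*pi_C + 1/2*pi_D + 1/4*pi_E
with normalization: pi_A + pi_B + pi_C + pi_D + pi_E = 1.

Using the first 4 balance equations plus normalization, the linear system A*pi = b is:
  [-3/4, 5/12, 1/4, 1/6, 5/12] . pi = 0
  [1/6, -5/6, 1/12, 1/12, 1/12] . pi = 0
  [1/6, 1/4, -3/4, 1/6, 1/12] . pi = 0
  [1/4, 1/12, 1/6, -11/12, 1/6] . pi = 0
  [1, 1, 1, 1, 1] . pi = 1

Solving yields:
  pi_A = 3070/10339
  pi_B = 1219/10339
  pi_C = 1758/10339
  pi_D = 1733/10339
  pi_E = 2559/10339

Verification (pi * P):
  3070/10339*1/4 + 1219/10339*5/12 + 1758/10339*1/4 + 1733/10339*1/6 + 2559/10339*5/12 = 3070/10339 = pi_A  (ok)
  3070/10339*1/6 + 1219/10339*1/6 + 1758/10339*1/12 + 1733/10339*1/12 + 2559/10339*1/12 = 1219/10339 = pi_B  (ok)
  3070/10339*1/6 + 1219/10339*1/4 + 1758/10339*1/4 + 1733/10339*1/6 + 2559/10339*1/12 = 1758/10339 = pi_C  (ok)
  3070/10339*1/4 + 1219/10339*1/12 + 1758/10339*1/6 + 1733/10339*1/12 + 2559/10339*1/6 = 1733/10339 = pi_D  (ok)
  3070/10339*1/6 + 1219/10339*1/12 + 1758/10339*1/4 + 1733/10339*1/2 + 2559/10339*1/4 = 2559/10339 = pi_E  (ok)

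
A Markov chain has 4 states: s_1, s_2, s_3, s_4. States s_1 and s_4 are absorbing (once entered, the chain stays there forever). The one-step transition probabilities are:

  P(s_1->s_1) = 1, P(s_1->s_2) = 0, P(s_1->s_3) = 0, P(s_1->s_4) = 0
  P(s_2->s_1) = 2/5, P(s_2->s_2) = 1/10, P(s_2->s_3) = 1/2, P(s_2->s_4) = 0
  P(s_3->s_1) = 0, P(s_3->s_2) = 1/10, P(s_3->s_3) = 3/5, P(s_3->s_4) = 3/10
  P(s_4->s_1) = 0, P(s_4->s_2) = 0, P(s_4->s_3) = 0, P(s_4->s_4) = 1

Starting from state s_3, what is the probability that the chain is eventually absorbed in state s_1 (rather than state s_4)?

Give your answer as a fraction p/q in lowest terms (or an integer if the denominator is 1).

Answer: 4/31

Derivation:
Let a_i = P(absorbed in s_1 | start in state i).
Boundary conditions: a_s_1 = 1, a_s_4 = 0.
For each transient state i, a_i = sum_j P(i->j) * a_j:
  a_s_2 = 2/5*a_s_1 + 1/10*a_s_2 + 1/2*a_s_3 + 0*a_s_4
  a_s_3 = 0*a_s_1 + 1/10*a_s_2 + 3/5*a_s_3 + 3/10*a_s_4

Substituting a_s_1 = 1 and a_s_4 = 0, rearrange to (I - Q) a = r where r[i] = P(i -> s_1):
  [9/10, -1/2] . (a_s_2, a_s_3) = 2/5
  [-1/10, 2/5] . (a_s_2, a_s_3) = 0

Solving yields:
  a_s_2 = 16/31
  a_s_3 = 4/31

Starting state is s_3, so the absorption probability is a_s_3 = 4/31.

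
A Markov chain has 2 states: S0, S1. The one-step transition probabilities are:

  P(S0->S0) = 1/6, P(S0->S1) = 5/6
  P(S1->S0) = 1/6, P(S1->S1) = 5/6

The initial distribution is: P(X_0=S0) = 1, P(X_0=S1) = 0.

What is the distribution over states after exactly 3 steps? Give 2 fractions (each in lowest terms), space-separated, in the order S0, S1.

Propagating the distribution step by step (d_{t+1} = d_t * P):
d_0 = (S0=1, S1=0)
  d_1[S0] = 1*1/6 + 0*1/6 = 1/6
  d_1[S1] = 1*5/6 + 0*5/6 = 5/6
d_1 = (S0=1/6, S1=5/6)
  d_2[S0] = 1/6*1/6 + 5/6*1/6 = 1/6
  d_2[S1] = 1/6*5/6 + 5/6*5/6 = 5/6
d_2 = (S0=1/6, S1=5/6)
  d_3[S0] = 1/6*1/6 + 5/6*1/6 = 1/6
  d_3[S1] = 1/6*5/6 + 5/6*5/6 = 5/6
d_3 = (S0=1/6, S1=5/6)

Answer: 1/6 5/6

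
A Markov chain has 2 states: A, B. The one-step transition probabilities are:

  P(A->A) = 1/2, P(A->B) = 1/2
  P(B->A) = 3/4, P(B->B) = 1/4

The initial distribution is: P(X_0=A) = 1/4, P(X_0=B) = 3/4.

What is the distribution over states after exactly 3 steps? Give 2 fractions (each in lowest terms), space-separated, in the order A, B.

Propagating the distribution step by step (d_{t+1} = d_t * P):
d_0 = (A=1/4, B=3/4)
  d_1[A] = 1/4*1/2 + 3/4*3/4 = 11/16
  d_1[B] = 1/4*1/2 + 3/4*1/4 = 5/16
d_1 = (A=11/16, B=5/16)
  d_2[A] = 11/16*1/2 + 5/16*3/4 = 37/64
  d_2[B] = 11/16*1/2 + 5/16*1/4 = 27/64
d_2 = (A=37/64, B=27/64)
  d_3[A] = 37/64*1/2 + 27/64*3/4 = 155/256
  d_3[B] = 37/64*1/2 + 27/64*1/4 = 101/256
d_3 = (A=155/256, B=101/256)

Answer: 155/256 101/256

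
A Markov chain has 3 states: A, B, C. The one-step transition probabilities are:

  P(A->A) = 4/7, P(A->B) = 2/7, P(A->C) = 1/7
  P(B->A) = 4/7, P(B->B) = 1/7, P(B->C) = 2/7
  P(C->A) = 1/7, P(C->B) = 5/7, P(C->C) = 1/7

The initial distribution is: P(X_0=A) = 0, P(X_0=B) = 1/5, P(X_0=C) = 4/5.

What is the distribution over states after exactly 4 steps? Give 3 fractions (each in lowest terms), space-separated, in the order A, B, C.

Answer: 5924/12005 755/2401 2306/12005

Derivation:
Propagating the distribution step by step (d_{t+1} = d_t * P):
d_0 = (A=0, B=1/5, C=4/5)
  d_1[A] = 0*4/7 + 1/5*4/7 + 4/5*1/7 = 8/35
  d_1[B] = 0*2/7 + 1/5*1/7 + 4/5*5/7 = 3/5
  d_1[C] = 0*1/7 + 1/5*2/7 + 4/5*1/7 = 6/35
d_1 = (A=8/35, B=3/5, C=6/35)
  d_2[A] = 8/35*4/7 + 3/5*4/7 + 6/35*1/7 = 122/245
  d_2[B] = 8/35*2/7 + 3/5*1/7 + 6/35*5/7 = 67/245
  d_2[C] = 8/35*1/7 + 3/5*2/7 + 6/35*1/7 = 8/35
d_2 = (A=122/245, B=67/245, C=8/35)
  d_3[A] = 122/245*4/7 + 67/245*4/7 + 8/35*1/7 = 116/245
  d_3[B] = 122/245*2/7 + 67/245*1/7 + 8/35*5/7 = 591/1715
  d_3[C] = 122/245*1/7 + 67/245*2/7 + 8/35*1/7 = 312/1715
d_3 = (A=116/245, B=591/1715, C=312/1715)
  d_4[A] = 116/245*4/7 + 591/1715*4/7 + 312/1715*1/7 = 5924/12005
  d_4[B] = 116/245*2/7 + 591/1715*1/7 + 312/1715*5/7 = 755/2401
  d_4[C] = 116/245*1/7 + 591/1715*2/7 + 312/1715*1/7 = 2306/12005
d_4 = (A=5924/12005, B=755/2401, C=2306/12005)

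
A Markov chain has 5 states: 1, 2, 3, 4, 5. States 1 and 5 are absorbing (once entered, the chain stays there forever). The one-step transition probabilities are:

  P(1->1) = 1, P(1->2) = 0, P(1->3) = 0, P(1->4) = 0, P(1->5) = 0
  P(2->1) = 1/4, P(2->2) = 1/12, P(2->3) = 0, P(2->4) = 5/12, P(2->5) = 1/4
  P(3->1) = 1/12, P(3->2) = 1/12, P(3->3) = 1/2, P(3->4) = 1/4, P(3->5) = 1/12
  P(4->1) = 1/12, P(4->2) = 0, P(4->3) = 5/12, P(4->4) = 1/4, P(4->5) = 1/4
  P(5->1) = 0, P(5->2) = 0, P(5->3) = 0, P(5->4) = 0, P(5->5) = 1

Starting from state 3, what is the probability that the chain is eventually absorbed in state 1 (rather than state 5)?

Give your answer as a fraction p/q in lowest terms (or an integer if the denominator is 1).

Let a_i = P(absorbed in 1 | start in state i).
Boundary conditions: a_1 = 1, a_5 = 0.
For each transient state i, a_i = sum_j P(i->j) * a_j:
  a_2 = 1/4*a_1 + 1/12*a_2 + 0*a_3 + 5/12*a_4 + 1/4*a_5
  a_3 = 1/12*a_1 + 1/12*a_2 + 1/2*a_3 + 1/4*a_4 + 1/12*a_5
  a_4 = 1/12*a_1 + 0*a_2 + 5/12*a_3 + 1/4*a_4 + 1/4*a_5

Substituting a_1 = 1 and a_5 = 0, rearrange to (I - Q) a = r where r[i] = P(i -> 1):
  [11/12, 0, -5/12] . (a_2, a_3, a_4) = 1/4
  [-1/12, 1/2, -1/4] . (a_2, a_3, a_4) = 1/12
  [0, -5/12, 3/4] . (a_2, a_3, a_4) = 1/12

Solving yields:
  a_2 = 43/101
  a_3 = 41/101
  a_4 = 34/101

Starting state is 3, so the absorption probability is a_3 = 41/101.

Answer: 41/101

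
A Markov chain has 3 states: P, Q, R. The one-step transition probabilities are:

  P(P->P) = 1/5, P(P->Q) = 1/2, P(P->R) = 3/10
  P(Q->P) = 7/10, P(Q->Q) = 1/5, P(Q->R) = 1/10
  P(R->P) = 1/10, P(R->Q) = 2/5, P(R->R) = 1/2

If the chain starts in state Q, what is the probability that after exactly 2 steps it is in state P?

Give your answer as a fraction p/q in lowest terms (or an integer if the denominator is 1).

Answer: 29/100

Derivation:
Computing P^2 by repeated multiplication:
P^1 =
  P: [1/5, 1/2, 3/10]
  Q: [7/10, 1/5, 1/10]
  R: [1/10, 2/5, 1/2]
P^2 =
  P: [21/50, 8/25, 13/50]
  Q: [29/100, 43/100, 7/25]
  R: [7/20, 33/100, 8/25]

(P^2)[Q -> P] = 29/100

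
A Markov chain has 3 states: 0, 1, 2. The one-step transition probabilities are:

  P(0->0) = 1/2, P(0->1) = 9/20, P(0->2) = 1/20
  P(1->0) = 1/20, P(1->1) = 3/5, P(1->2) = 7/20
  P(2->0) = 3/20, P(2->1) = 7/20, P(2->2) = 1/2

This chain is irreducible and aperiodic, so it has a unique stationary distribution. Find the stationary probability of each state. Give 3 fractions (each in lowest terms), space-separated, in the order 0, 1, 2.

The stationary distribution satisfies pi = pi * P, i.e.:
  pi_0 = 1/2*pi_0 + 1/20*pi_1 + 3/20*pi_2
  pi_1 = 9/20*pi_0 + 3/5*pi_1 + 7/20*pi_2
  pi_2 = 1/20*pi_0 + 7/20*pi_1 + 1/2*pi_2
with normalization: pi_0 + pi_1 + pi_2 = 1.

Using the first 2 balance equations plus normalization, the linear system A*pi = b is:
  [-1/2, 1/20, 3/20] . pi = 0
  [9/20, -2/5, 7/20] . pi = 0
  [1, 1, 1] . pi = 1

Solving yields:
  pi_0 = 31/199
  pi_1 = 97/199
  pi_2 = 71/199

Verification (pi * P):
  31/199*1/2 + 97/199*1/20 + 71/199*3/20 = 31/199 = pi_0  (ok)
  31/199*9/20 + 97/199*3/5 + 71/199*7/20 = 97/199 = pi_1  (ok)
  31/199*1/20 + 97/199*7/20 + 71/199*1/2 = 71/199 = pi_2  (ok)

Answer: 31/199 97/199 71/199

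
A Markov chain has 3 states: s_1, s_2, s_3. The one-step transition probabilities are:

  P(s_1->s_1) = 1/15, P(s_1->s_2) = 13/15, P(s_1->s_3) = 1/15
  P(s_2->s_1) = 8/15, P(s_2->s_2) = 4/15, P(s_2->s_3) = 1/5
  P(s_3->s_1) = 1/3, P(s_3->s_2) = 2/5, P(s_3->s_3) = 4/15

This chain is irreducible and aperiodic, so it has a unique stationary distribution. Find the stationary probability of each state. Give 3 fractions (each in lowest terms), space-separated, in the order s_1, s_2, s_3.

The stationary distribution satisfies pi = pi * P, i.e.:
  pi_s_1 = 1/15*pi_s_1 + 8/15*pi_s_2 + 1/3*pi_s_3
  pi_s_2 = 13/15*pi_s_1 + 4/15*pi_s_2 + 2/5*pi_s_3
  pi_s_3 = 1/15*pi_s_1 + 1/5*pi_s_2 + 4/15*pi_s_3
with normalization: pi_s_1 + pi_s_2 + pi_s_3 = 1.

Using the first 2 balance equations plus normalization, the linear system A*pi = b is:
  [-14/15, 8/15, 1/3] . pi = 0
  [13/15, -11/15, 2/5] . pi = 0
  [1, 1, 1] . pi = 1

Solving yields:
  pi_s_1 = 103/302
  pi_s_2 = 149/302
  pi_s_3 = 25/151

Verification (pi * P):
  103/302*1/15 + 149/302*8/15 + 25/151*1/3 = 103/302 = pi_s_1  (ok)
  103/302*13/15 + 149/302*4/15 + 25/151*2/5 = 149/302 = pi_s_2  (ok)
  103/302*1/15 + 149/302*1/5 + 25/151*4/15 = 25/151 = pi_s_3  (ok)

Answer: 103/302 149/302 25/151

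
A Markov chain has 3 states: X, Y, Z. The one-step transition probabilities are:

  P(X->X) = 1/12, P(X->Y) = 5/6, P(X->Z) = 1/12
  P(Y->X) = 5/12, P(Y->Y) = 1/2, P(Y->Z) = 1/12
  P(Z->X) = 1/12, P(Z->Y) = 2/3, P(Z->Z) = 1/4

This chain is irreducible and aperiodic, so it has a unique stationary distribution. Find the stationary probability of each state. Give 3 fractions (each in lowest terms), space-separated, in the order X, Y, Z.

The stationary distribution satisfies pi = pi * P, i.e.:
  pi_X = 1/12*pi_X + 5/12*pi_Y + 1/12*pi_Z
  pi_Y = 5/6*pi_X + 1/2*pi_Y + 2/3*pi_Z
  pi_Z = 1/12*pi_X + 1/12*pi_Y + 1/4*pi_Z
with normalization: pi_X + pi_Y + pi_Z = 1.

Using the first 2 balance equations plus normalization, the linear system A*pi = b is:
  [-11/12, 5/12, 1/12] . pi = 0
  [5/6, -1/2, 2/3] . pi = 0
  [1, 1, 1] . pi = 1

Solving yields:
  pi_X = 23/80
  pi_Y = 49/80
  pi_Z = 1/10

Verification (pi * P):
  23/80*1/12 + 49/80*5/12 + 1/10*1/12 = 23/80 = pi_X  (ok)
  23/80*5/6 + 49/80*1/2 + 1/10*2/3 = 49/80 = pi_Y  (ok)
  23/80*1/12 + 49/80*1/12 + 1/10*1/4 = 1/10 = pi_Z  (ok)

Answer: 23/80 49/80 1/10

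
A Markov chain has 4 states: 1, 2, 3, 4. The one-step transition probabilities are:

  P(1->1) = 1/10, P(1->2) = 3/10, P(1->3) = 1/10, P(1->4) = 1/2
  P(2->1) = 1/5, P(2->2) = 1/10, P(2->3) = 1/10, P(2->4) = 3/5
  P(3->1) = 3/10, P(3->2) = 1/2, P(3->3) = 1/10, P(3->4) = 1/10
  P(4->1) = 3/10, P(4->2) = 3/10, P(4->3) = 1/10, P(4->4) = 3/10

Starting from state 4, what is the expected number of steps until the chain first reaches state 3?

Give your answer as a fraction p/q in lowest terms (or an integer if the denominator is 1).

Let h_i = expected steps to first reach 3 from state i.
Boundary: h_3 = 0.
First-step equations for the other states:
  h_1 = 1 + 1/10*h_1 + 3/10*h_2 + 1/10*h_3 + 1/2*h_4
  h_2 = 1 + 1/5*h_1 + 1/10*h_2 + 1/10*h_3 + 3/5*h_4
  h_4 = 1 + 3/10*h_1 + 3/10*h_2 + 1/10*h_3 + 3/10*h_4

Substituting h_3 = 0 and rearranging gives the linear system (I - Q) h = 1:
  [9/10, -3/10, -1/2] . (h_1, h_2, h_4) = 1
  [-1/5, 9/10, -3/5] . (h_1, h_2, h_4) = 1
  [-3/10, -3/10, 7/10] . (h_1, h_2, h_4) = 1

Solving yields:
  h_1 = 10
  h_2 = 10
  h_4 = 10

Starting state is 4, so the expected hitting time is h_4 = 10.

Answer: 10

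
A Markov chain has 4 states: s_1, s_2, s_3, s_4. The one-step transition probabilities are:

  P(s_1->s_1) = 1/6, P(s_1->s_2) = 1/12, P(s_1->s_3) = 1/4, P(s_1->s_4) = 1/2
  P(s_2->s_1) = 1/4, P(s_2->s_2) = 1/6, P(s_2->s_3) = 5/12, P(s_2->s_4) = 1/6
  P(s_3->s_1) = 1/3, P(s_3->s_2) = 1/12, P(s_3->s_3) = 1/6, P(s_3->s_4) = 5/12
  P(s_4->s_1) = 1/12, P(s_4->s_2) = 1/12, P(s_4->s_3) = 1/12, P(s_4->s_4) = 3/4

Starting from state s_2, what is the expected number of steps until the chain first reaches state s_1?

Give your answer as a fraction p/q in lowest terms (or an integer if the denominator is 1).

Answer: 261/47

Derivation:
Let h_i = expected steps to first reach s_1 from state i.
Boundary: h_s_1 = 0.
First-step equations for the other states:
  h_s_2 = 1 + 1/4*h_s_1 + 1/6*h_s_2 + 5/12*h_s_3 + 1/6*h_s_4
  h_s_3 = 1 + 1/3*h_s_1 + 1/12*h_s_2 + 1/6*h_s_3 + 5/12*h_s_4
  h_s_4 = 1 + 1/12*h_s_1 + 1/12*h_s_2 + 1/12*h_s_3 + 3/4*h_s_4

Substituting h_s_1 = 0 and rearranging gives the linear system (I - Q) h = 1:
  [5/6, -5/12, -1/6] . (h_s_2, h_s_3, h_s_4) = 1
  [-1/12, 5/6, -5/12] . (h_s_2, h_s_3, h_s_4) = 1
  [-1/12, -1/12, 1/4] . (h_s_2, h_s_3, h_s_4) = 1

Solving yields:
  h_s_2 = 261/47
  h_s_3 = 264/47
  h_s_4 = 363/47

Starting state is s_2, so the expected hitting time is h_s_2 = 261/47.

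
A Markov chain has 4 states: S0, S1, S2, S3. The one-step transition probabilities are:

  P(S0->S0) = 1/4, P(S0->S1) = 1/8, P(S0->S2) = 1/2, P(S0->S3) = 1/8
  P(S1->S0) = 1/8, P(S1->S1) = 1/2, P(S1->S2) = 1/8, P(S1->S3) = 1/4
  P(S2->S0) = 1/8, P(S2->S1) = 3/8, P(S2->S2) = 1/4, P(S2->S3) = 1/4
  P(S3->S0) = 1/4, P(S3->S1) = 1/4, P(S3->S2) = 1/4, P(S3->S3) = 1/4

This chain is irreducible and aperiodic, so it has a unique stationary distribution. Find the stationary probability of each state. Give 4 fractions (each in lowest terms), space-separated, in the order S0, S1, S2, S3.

The stationary distribution satisfies pi = pi * P, i.e.:
  pi_S0 = 1/4*pi_S0 + 1/8*pi_S1 + 1/8*pi_S2 + 1/4*pi_S3
  pi_S1 = 1/8*pi_S0 + 1/2*pi_S1 + 3/8*pi_S2 + 1/4*pi_S3
  pi_S2 = 1/2*pi_S0 + 1/8*pi_S1 + 1/4*pi_S2 + 1/4*pi_S3
  pi_S3 = 1/8*pi_S0 + 1/4*pi_S1 + 1/4*pi_S2 + 1/4*pi_S3
with normalization: pi_S0 + pi_S1 + pi_S2 + pi_S3 = 1.

Using the first 3 balance equations plus normalization, the linear system A*pi = b is:
  [-3/4, 1/8, 1/8, 1/4] . pi = 0
  [1/8, -1/2, 3/8, 1/4] . pi = 0
  [1/2, 1/8, -3/4, 1/4] . pi = 0
  [1, 1, 1, 1] . pi = 1

Solving yields:
  pi_S0 = 10/57
  pi_S1 = 46/133
  pi_S2 = 100/399
  pi_S3 = 13/57

Verification (pi * P):
  10/57*1/4 + 46/133*1/8 + 100/399*1/8 + 13/57*1/4 = 10/57 = pi_S0  (ok)
  10/57*1/8 + 46/133*1/2 + 100/399*3/8 + 13/57*1/4 = 46/133 = pi_S1  (ok)
  10/57*1/2 + 46/133*1/8 + 100/399*1/4 + 13/57*1/4 = 100/399 = pi_S2  (ok)
  10/57*1/8 + 46/133*1/4 + 100/399*1/4 + 13/57*1/4 = 13/57 = pi_S3  (ok)

Answer: 10/57 46/133 100/399 13/57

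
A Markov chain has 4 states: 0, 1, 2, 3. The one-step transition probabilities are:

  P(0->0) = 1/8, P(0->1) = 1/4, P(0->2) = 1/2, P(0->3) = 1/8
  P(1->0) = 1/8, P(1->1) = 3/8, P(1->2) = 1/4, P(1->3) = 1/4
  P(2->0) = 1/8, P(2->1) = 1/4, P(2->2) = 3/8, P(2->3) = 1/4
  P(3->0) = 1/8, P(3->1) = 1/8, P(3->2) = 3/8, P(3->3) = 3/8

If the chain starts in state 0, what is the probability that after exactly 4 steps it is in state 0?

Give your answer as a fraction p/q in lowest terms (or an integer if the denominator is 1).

Answer: 1/8

Derivation:
Computing P^4 by repeated multiplication:
P^1 =
  0: [1/8, 1/4, 1/2, 1/8]
  1: [1/8, 3/8, 1/4, 1/4]
  2: [1/8, 1/4, 3/8, 1/4]
  3: [1/8, 1/8, 3/8, 3/8]
P^2 =
  0: [1/8, 17/64, 23/64, 1/4]
  1: [1/8, 17/64, 11/32, 17/64]
  2: [1/8, 1/4, 23/64, 17/64]
  3: [1/8, 7/32, 3/8, 9/32]
P^3 =
  0: [1/8, 129/512, 183/512, 17/64]
  1: [1/8, 1/4, 183/512, 137/512]
  2: [1/8, 127/512, 23/64, 137/512]
  3: [1/8, 31/128, 93/256, 69/256]
P^4 =
  0: [1/8, 1017/4096, 1471/4096, 137/512]
  1: [1/8, 1015/4096, 23/64, 1097/4096]
  2: [1/8, 507/2048, 1473/4096, 1097/4096]
  3: [1/8, 505/2048, 369/1024, 549/2048]

(P^4)[0 -> 0] = 1/8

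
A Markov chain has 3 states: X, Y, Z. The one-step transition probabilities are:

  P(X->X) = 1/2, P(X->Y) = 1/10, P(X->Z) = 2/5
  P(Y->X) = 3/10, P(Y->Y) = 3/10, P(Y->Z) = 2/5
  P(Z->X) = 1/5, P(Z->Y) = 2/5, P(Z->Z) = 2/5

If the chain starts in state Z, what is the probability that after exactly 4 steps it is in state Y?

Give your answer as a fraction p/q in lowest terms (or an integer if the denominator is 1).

Answer: 69/250

Derivation:
Computing P^4 by repeated multiplication:
P^1 =
  X: [1/2, 1/10, 2/5]
  Y: [3/10, 3/10, 2/5]
  Z: [1/5, 2/5, 2/5]
P^2 =
  X: [9/25, 6/25, 2/5]
  Y: [8/25, 7/25, 2/5]
  Z: [3/10, 3/10, 2/5]
P^3 =
  X: [83/250, 67/250, 2/5]
  Y: [81/250, 69/250, 2/5]
  Z: [8/25, 7/25, 2/5]
P^4 =
  X: [204/625, 171/625, 2/5]
  Y: [203/625, 172/625, 2/5]
  Z: [81/250, 69/250, 2/5]

(P^4)[Z -> Y] = 69/250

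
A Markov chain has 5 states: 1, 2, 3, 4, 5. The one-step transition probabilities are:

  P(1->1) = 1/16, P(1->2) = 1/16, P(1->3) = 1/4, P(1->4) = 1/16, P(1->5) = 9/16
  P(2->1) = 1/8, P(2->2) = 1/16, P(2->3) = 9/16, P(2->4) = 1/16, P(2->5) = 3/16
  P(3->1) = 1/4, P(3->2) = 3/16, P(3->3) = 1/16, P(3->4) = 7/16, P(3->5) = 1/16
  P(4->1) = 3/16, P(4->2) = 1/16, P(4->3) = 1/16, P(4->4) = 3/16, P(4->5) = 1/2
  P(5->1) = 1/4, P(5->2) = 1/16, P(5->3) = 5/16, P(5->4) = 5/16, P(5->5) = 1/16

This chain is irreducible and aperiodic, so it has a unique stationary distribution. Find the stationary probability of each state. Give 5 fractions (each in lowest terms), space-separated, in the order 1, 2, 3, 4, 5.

The stationary distribution satisfies pi = pi * P, i.e.:
  pi_1 = 1/16*pi_1 + 1/8*pi_2 + 1/4*pi_3 + 3/16*pi_4 + 1/4*pi_5
  pi_2 = 1/16*pi_1 + 1/16*pi_2 + 3/16*pi_3 + 1/16*pi_4 + 1/16*pi_5
  pi_3 = 1/4*pi_1 + 9/16*pi_2 + 1/16*pi_3 + 1/16*pi_4 + 5/16*pi_5
  pi_4 = 1/16*pi_1 + 1/16*pi_2 + 7/16*pi_3 + 3/16*pi_4 + 5/16*pi_5
  pi_5 = 9/16*pi_1 + 3/16*pi_2 + 1/16*pi_3 + 1/2*pi_4 + 1/16*pi_5
with normalization: pi_1 + pi_2 + pi_3 + pi_4 + pi_5 = 1.

Using the first 4 balance equations plus normalization, the linear system A*pi = b is:
  [-15/16, 1/8, 1/4, 3/16, 1/4] . pi = 0
  [1/16, -15/16, 3/16, 1/16, 1/16] . pi = 0
  [1/4, 9/16, -15/16, 1/16, 5/16] . pi = 0
  [1/16, 1/16, 7/16, -13/16, 5/16] . pi = 0
  [1, 1, 1, 1, 1] . pi = 1

Solving yields:
  pi_1 = 1264/6703
  pi_2 = 2381/26812
  pi_3 = 2821/13406
  pi_4 = 3211/13406
  pi_5 = 7311/26812

Verification (pi * P):
  1264/6703*1/16 + 2381/26812*1/8 + 2821/13406*1/4 + 3211/13406*3/16 + 7311/26812*1/4 = 1264/6703 = pi_1  (ok)
  1264/6703*1/16 + 2381/26812*1/16 + 2821/13406*3/16 + 3211/13406*1/16 + 7311/26812*1/16 = 2381/26812 = pi_2  (ok)
  1264/6703*1/4 + 2381/26812*9/16 + 2821/13406*1/16 + 3211/13406*1/16 + 7311/26812*5/16 = 2821/13406 = pi_3  (ok)
  1264/6703*1/16 + 2381/26812*1/16 + 2821/13406*7/16 + 3211/13406*3/16 + 7311/26812*5/16 = 3211/13406 = pi_4  (ok)
  1264/6703*9/16 + 2381/26812*3/16 + 2821/13406*1/16 + 3211/13406*1/2 + 7311/26812*1/16 = 7311/26812 = pi_5  (ok)

Answer: 1264/6703 2381/26812 2821/13406 3211/13406 7311/26812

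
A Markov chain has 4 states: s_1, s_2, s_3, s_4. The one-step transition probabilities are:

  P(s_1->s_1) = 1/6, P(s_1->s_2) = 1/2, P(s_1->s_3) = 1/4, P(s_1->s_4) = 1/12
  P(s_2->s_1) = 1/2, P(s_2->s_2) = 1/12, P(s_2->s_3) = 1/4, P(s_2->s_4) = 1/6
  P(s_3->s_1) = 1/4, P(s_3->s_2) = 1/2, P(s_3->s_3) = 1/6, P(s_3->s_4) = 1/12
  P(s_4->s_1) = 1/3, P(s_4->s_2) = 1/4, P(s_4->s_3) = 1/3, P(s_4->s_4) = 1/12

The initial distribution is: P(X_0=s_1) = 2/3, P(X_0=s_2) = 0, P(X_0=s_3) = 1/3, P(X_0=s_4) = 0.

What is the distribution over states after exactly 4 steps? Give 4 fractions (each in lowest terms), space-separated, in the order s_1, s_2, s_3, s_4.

Propagating the distribution step by step (d_{t+1} = d_t * P):
d_0 = (s_1=2/3, s_2=0, s_3=1/3, s_4=0)
  d_1[s_1] = 2/3*1/6 + 0*1/2 + 1/3*1/4 + 0*1/3 = 7/36
  d_1[s_2] = 2/3*1/2 + 0*1/12 + 1/3*1/2 + 0*1/4 = 1/2
  d_1[s_3] = 2/3*1/4 + 0*1/4 + 1/3*1/6 + 0*1/3 = 2/9
  d_1[s_4] = 2/3*1/12 + 0*1/6 + 1/3*1/12 + 0*1/12 = 1/12
d_1 = (s_1=7/36, s_2=1/2, s_3=2/9, s_4=1/12)
  d_2[s_1] = 7/36*1/6 + 1/2*1/2 + 2/9*1/4 + 1/12*1/3 = 79/216
  d_2[s_2] = 7/36*1/2 + 1/2*1/12 + 2/9*1/2 + 1/12*1/4 = 13/48
  d_2[s_3] = 7/36*1/4 + 1/2*1/4 + 2/9*1/6 + 1/12*1/3 = 103/432
  d_2[s_4] = 7/36*1/12 + 1/2*1/6 + 2/9*1/12 + 1/12*1/12 = 1/8
d_2 = (s_1=79/216, s_2=13/48, s_3=103/432, s_4=1/8)
  d_3[s_1] = 79/216*1/6 + 13/48*1/2 + 103/432*1/4 + 1/8*1/3 = 1543/5184
  d_3[s_2] = 79/216*1/2 + 13/48*1/12 + 103/432*1/2 + 1/8*1/4 = 205/576
  d_3[s_3] = 79/216*1/4 + 13/48*1/4 + 103/432*1/6 + 1/8*1/3 = 1247/5184
  d_3[s_4] = 79/216*1/12 + 13/48*1/6 + 103/432*1/12 + 1/8*1/12 = 61/576
d_3 = (s_1=1543/5184, s_2=205/576, s_3=1247/5184, s_4=61/576)
  d_4[s_1] = 1543/5184*1/6 + 205/576*1/2 + 1247/5184*1/4 + 61/576*1/3 = 20093/62208
  d_4[s_2] = 1543/5184*1/2 + 205/576*1/12 + 1247/5184*1/2 + 61/576*1/4 = 281/864
  d_4[s_3] = 1543/5184*1/4 + 205/576*1/4 + 1247/5184*1/6 + 61/576*1/3 = 7427/31104
  d_4[s_4] = 1543/5184*1/12 + 205/576*1/6 + 1247/5184*1/12 + 61/576*1/12 = 781/6912
d_4 = (s_1=20093/62208, s_2=281/864, s_3=7427/31104, s_4=781/6912)

Answer: 20093/62208 281/864 7427/31104 781/6912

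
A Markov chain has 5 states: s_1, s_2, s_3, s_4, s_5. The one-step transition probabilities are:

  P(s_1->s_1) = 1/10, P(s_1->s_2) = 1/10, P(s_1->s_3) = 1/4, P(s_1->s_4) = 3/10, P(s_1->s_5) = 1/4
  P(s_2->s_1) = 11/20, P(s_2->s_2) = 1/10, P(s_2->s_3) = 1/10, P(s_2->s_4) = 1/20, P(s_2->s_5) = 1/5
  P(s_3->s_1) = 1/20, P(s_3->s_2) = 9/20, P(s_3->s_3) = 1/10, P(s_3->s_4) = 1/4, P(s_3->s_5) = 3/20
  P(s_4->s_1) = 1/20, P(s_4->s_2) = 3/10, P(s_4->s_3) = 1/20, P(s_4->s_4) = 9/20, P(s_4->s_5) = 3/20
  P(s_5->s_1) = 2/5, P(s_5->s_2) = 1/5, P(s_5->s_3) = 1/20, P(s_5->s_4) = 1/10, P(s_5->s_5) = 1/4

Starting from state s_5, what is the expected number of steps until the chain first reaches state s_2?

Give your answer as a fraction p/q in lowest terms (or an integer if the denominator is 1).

Let h_i = expected steps to first reach s_2 from state i.
Boundary: h_s_2 = 0.
First-step equations for the other states:
  h_s_1 = 1 + 1/10*h_s_1 + 1/10*h_s_2 + 1/4*h_s_3 + 3/10*h_s_4 + 1/4*h_s_5
  h_s_3 = 1 + 1/20*h_s_1 + 9/20*h_s_2 + 1/10*h_s_3 + 1/4*h_s_4 + 3/20*h_s_5
  h_s_4 = 1 + 1/20*h_s_1 + 3/10*h_s_2 + 1/20*h_s_3 + 9/20*h_s_4 + 3/20*h_s_5
  h_s_5 = 1 + 2/5*h_s_1 + 1/5*h_s_2 + 1/20*h_s_3 + 1/10*h_s_4 + 1/4*h_s_5

Substituting h_s_2 = 0 and rearranging gives the linear system (I - Q) h = 1:
  [9/10, -1/4, -3/10, -1/4] . (h_s_1, h_s_3, h_s_4, h_s_5) = 1
  [-1/20, 9/10, -1/4, -3/20] . (h_s_1, h_s_3, h_s_4, h_s_5) = 1
  [-1/20, -1/20, 11/20, -3/20] . (h_s_1, h_s_3, h_s_4, h_s_5) = 1
  [-2/5, -1/20, -1/10, 3/4] . (h_s_1, h_s_3, h_s_4, h_s_5) = 1

Solving yields:
  h_s_1 = 74600/16819
  h_s_3 = 52480/16819
  h_s_4 = 62320/16819
  h_s_5 = 74020/16819

Starting state is s_5, so the expected hitting time is h_s_5 = 74020/16819.

Answer: 74020/16819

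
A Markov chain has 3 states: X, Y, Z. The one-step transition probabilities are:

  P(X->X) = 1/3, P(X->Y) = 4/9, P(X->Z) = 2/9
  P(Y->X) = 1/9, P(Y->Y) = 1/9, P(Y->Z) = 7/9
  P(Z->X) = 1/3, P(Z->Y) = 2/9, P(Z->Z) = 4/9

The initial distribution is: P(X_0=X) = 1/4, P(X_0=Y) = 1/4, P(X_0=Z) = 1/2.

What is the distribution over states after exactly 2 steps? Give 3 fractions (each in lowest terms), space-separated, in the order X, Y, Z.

Propagating the distribution step by step (d_{t+1} = d_t * P):
d_0 = (X=1/4, Y=1/4, Z=1/2)
  d_1[X] = 1/4*1/3 + 1/4*1/9 + 1/2*1/3 = 5/18
  d_1[Y] = 1/4*4/9 + 1/4*1/9 + 1/2*2/9 = 1/4
  d_1[Z] = 1/4*2/9 + 1/4*7/9 + 1/2*4/9 = 17/36
d_1 = (X=5/18, Y=1/4, Z=17/36)
  d_2[X] = 5/18*1/3 + 1/4*1/9 + 17/36*1/3 = 5/18
  d_2[Y] = 5/18*4/9 + 1/4*1/9 + 17/36*2/9 = 83/324
  d_2[Z] = 5/18*2/9 + 1/4*7/9 + 17/36*4/9 = 151/324
d_2 = (X=5/18, Y=83/324, Z=151/324)

Answer: 5/18 83/324 151/324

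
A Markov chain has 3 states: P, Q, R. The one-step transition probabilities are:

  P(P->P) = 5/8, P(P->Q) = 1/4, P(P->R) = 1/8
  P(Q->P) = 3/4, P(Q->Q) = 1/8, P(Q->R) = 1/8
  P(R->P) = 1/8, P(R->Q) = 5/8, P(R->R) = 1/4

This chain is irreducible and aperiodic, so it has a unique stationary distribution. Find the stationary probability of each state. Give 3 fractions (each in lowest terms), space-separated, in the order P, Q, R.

The stationary distribution satisfies pi = pi * P, i.e.:
  pi_P = 5/8*pi_P + 3/4*pi_Q + 1/8*pi_R
  pi_Q = 1/4*pi_P + 1/8*pi_Q + 5/8*pi_R
  pi_R = 1/8*pi_P + 1/8*pi_Q + 1/4*pi_R
with normalization: pi_P + pi_Q + pi_R = 1.

Using the first 2 balance equations plus normalization, the linear system A*pi = b is:
  [-3/8, 3/4, 1/8] . pi = 0
  [1/4, -7/8, 5/8] . pi = 0
  [1, 1, 1] . pi = 1

Solving yields:
  pi_P = 37/63
  pi_Q = 17/63
  pi_R = 1/7

Verification (pi * P):
  37/63*5/8 + 17/63*3/4 + 1/7*1/8 = 37/63 = pi_P  (ok)
  37/63*1/4 + 17/63*1/8 + 1/7*5/8 = 17/63 = pi_Q  (ok)
  37/63*1/8 + 17/63*1/8 + 1/7*1/4 = 1/7 = pi_R  (ok)

Answer: 37/63 17/63 1/7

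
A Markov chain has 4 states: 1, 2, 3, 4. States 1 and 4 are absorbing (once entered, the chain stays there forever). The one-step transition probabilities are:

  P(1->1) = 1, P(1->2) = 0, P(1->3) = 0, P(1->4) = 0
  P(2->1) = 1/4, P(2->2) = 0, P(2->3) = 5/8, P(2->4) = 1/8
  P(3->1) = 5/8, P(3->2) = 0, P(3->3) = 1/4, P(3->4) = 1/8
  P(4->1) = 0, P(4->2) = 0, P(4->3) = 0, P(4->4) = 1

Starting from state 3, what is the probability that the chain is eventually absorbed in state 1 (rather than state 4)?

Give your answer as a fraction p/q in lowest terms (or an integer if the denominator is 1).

Answer: 5/6

Derivation:
Let a_i = P(absorbed in 1 | start in state i).
Boundary conditions: a_1 = 1, a_4 = 0.
For each transient state i, a_i = sum_j P(i->j) * a_j:
  a_2 = 1/4*a_1 + 0*a_2 + 5/8*a_3 + 1/8*a_4
  a_3 = 5/8*a_1 + 0*a_2 + 1/4*a_3 + 1/8*a_4

Substituting a_1 = 1 and a_4 = 0, rearrange to (I - Q) a = r where r[i] = P(i -> 1):
  [1, -5/8] . (a_2, a_3) = 1/4
  [0, 3/4] . (a_2, a_3) = 5/8

Solving yields:
  a_2 = 37/48
  a_3 = 5/6

Starting state is 3, so the absorption probability is a_3 = 5/6.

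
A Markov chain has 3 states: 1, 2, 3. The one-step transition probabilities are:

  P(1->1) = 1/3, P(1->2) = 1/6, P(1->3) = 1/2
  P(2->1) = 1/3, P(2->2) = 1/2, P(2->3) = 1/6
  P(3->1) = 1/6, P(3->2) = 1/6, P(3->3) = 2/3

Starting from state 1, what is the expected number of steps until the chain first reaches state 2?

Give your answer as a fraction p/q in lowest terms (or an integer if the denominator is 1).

Answer: 6

Derivation:
Let h_i = expected steps to first reach 2 from state i.
Boundary: h_2 = 0.
First-step equations for the other states:
  h_1 = 1 + 1/3*h_1 + 1/6*h_2 + 1/2*h_3
  h_3 = 1 + 1/6*h_1 + 1/6*h_2 + 2/3*h_3

Substituting h_2 = 0 and rearranging gives the linear system (I - Q) h = 1:
  [2/3, -1/2] . (h_1, h_3) = 1
  [-1/6, 1/3] . (h_1, h_3) = 1

Solving yields:
  h_1 = 6
  h_3 = 6

Starting state is 1, so the expected hitting time is h_1 = 6.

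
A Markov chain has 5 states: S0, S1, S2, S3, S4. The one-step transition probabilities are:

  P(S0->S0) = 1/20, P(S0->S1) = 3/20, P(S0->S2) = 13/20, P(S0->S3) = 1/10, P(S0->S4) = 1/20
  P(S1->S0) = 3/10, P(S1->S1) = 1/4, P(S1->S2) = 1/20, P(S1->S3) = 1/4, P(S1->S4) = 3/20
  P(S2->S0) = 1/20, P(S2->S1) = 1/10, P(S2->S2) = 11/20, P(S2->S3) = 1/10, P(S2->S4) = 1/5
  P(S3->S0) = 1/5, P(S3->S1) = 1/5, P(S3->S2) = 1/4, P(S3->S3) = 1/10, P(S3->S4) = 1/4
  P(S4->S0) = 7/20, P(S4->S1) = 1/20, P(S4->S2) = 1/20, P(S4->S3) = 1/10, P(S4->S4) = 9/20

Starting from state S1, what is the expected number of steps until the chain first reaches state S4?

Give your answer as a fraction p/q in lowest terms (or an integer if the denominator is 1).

Let h_i = expected steps to first reach S4 from state i.
Boundary: h_S4 = 0.
First-step equations for the other states:
  h_S0 = 1 + 1/20*h_S0 + 3/20*h_S1 + 13/20*h_S2 + 1/10*h_S3 + 1/20*h_S4
  h_S1 = 1 + 3/10*h_S0 + 1/4*h_S1 + 1/20*h_S2 + 1/4*h_S3 + 3/20*h_S4
  h_S2 = 1 + 1/20*h_S0 + 1/10*h_S1 + 11/20*h_S2 + 1/10*h_S3 + 1/5*h_S4
  h_S3 = 1 + 1/5*h_S0 + 1/5*h_S1 + 1/4*h_S2 + 1/10*h_S3 + 1/4*h_S4

Substituting h_S4 = 0 and rearranging gives the linear system (I - Q) h = 1:
  [19/20, -3/20, -13/20, -1/10] . (h_S0, h_S1, h_S2, h_S3) = 1
  [-3/10, 3/4, -1/20, -1/4] . (h_S0, h_S1, h_S2, h_S3) = 1
  [-1/20, -1/10, 9/20, -1/10] . (h_S0, h_S1, h_S2, h_S3) = 1
  [-1/5, -1/5, -1/4, 9/10] . (h_S0, h_S1, h_S2, h_S3) = 1

Solving yields:
  h_S0 = 151800/24149
  h_S1 = 144760/24149
  h_S2 = 131420/24149
  h_S3 = 129240/24149

Starting state is S1, so the expected hitting time is h_S1 = 144760/24149.

Answer: 144760/24149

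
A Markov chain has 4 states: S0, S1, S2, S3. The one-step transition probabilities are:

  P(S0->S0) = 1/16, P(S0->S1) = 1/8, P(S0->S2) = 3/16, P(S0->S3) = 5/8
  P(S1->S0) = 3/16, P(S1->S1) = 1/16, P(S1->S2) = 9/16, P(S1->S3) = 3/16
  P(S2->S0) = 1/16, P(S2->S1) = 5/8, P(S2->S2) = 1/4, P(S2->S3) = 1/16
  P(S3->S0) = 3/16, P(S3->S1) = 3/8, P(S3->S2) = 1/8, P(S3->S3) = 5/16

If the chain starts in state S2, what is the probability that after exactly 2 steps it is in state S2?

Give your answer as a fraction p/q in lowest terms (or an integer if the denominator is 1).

Computing P^2 by repeated multiplication:
P^1 =
  S0: [1/16, 1/8, 3/16, 5/8]
  S1: [3/16, 1/16, 9/16, 3/16]
  S2: [1/16, 5/8, 1/4, 1/16]
  S3: [3/16, 3/8, 1/8, 5/16]
P^2 =
  S0: [5/32, 47/128, 53/256, 69/256]
  S1: [3/32, 115/256, 15/64, 57/256]
  S2: [19/128, 29/128, 111/256, 49/256]
  S3: [19/128, 31/128, 81/256, 75/256]

(P^2)[S2 -> S2] = 111/256

Answer: 111/256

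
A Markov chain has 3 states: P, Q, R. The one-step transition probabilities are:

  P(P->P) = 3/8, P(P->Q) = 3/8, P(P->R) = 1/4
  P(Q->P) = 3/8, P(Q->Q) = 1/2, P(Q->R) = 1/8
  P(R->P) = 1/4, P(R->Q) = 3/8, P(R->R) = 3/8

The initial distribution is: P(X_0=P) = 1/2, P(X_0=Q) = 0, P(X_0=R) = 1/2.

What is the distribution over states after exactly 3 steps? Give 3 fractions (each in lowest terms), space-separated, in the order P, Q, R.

Propagating the distribution step by step (d_{t+1} = d_t * P):
d_0 = (P=1/2, Q=0, R=1/2)
  d_1[P] = 1/2*3/8 + 0*3/8 + 1/2*1/4 = 5/16
  d_1[Q] = 1/2*3/8 + 0*1/2 + 1/2*3/8 = 3/8
  d_1[R] = 1/2*1/4 + 0*1/8 + 1/2*3/8 = 5/16
d_1 = (P=5/16, Q=3/8, R=5/16)
  d_2[P] = 5/16*3/8 + 3/8*3/8 + 5/16*1/4 = 43/128
  d_2[Q] = 5/16*3/8 + 3/8*1/2 + 5/16*3/8 = 27/64
  d_2[R] = 5/16*1/4 + 3/8*1/8 + 5/16*3/8 = 31/128
d_2 = (P=43/128, Q=27/64, R=31/128)
  d_3[P] = 43/128*3/8 + 27/64*3/8 + 31/128*1/4 = 353/1024
  d_3[Q] = 43/128*3/8 + 27/64*1/2 + 31/128*3/8 = 219/512
  d_3[R] = 43/128*1/4 + 27/64*1/8 + 31/128*3/8 = 233/1024
d_3 = (P=353/1024, Q=219/512, R=233/1024)

Answer: 353/1024 219/512 233/1024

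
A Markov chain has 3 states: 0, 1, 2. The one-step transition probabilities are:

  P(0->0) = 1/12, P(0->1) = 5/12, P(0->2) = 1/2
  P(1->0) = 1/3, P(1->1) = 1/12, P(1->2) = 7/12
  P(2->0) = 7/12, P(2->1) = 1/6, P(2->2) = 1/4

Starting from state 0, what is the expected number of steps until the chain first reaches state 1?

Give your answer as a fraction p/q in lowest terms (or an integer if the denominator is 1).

Let h_i = expected steps to first reach 1 from state i.
Boundary: h_1 = 0.
First-step equations for the other states:
  h_0 = 1 + 1/12*h_0 + 5/12*h_1 + 1/2*h_2
  h_2 = 1 + 7/12*h_0 + 1/6*h_1 + 1/4*h_2

Substituting h_1 = 0 and rearranging gives the linear system (I - Q) h = 1:
  [11/12, -1/2] . (h_0, h_2) = 1
  [-7/12, 3/4] . (h_0, h_2) = 1

Solving yields:
  h_0 = 60/19
  h_2 = 72/19

Starting state is 0, so the expected hitting time is h_0 = 60/19.

Answer: 60/19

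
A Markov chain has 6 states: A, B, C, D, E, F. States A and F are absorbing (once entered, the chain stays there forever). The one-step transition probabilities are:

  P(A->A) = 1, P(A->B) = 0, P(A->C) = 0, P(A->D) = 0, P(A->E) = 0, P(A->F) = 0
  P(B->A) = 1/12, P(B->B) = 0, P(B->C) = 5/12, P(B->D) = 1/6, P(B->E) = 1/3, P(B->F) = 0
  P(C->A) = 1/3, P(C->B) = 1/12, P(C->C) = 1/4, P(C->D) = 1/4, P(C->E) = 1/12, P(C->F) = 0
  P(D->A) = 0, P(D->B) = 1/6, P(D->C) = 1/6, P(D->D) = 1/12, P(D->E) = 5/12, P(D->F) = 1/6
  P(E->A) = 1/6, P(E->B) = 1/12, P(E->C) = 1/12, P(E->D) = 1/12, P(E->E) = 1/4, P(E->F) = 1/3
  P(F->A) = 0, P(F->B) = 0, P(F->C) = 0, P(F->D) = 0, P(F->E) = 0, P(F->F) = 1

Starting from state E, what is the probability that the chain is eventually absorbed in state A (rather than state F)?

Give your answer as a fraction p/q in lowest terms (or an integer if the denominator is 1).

Let a_i = P(absorbed in A | start in state i).
Boundary conditions: a_A = 1, a_F = 0.
For each transient state i, a_i = sum_j P(i->j) * a_j:
  a_B = 1/12*a_A + 0*a_B + 5/12*a_C + 1/6*a_D + 1/3*a_E + 0*a_F
  a_C = 1/3*a_A + 1/12*a_B + 1/4*a_C + 1/4*a_D + 1/12*a_E + 0*a_F
  a_D = 0*a_A + 1/6*a_B + 1/6*a_C + 1/12*a_D + 5/12*a_E + 1/6*a_F
  a_E = 1/6*a_A + 1/12*a_B + 1/12*a_C + 1/12*a_D + 1/4*a_E + 1/3*a_F

Substituting a_A = 1 and a_F = 0, rearrange to (I - Q) a = r where r[i] = P(i -> A):
  [1, -5/12, -1/6, -1/3] . (a_B, a_C, a_D, a_E) = 1/12
  [-1/12, 3/4, -1/4, -1/12] . (a_B, a_C, a_D, a_E) = 1/3
  [-1/6, -1/6, 11/12, -5/12] . (a_B, a_C, a_D, a_E) = 0
  [-1/12, -1/12, -1/12, 3/4] . (a_B, a_C, a_D, a_E) = 1/6

Solving yields:
  a_B = 151/261
  a_C = 181/261
  a_D = 109/261
  a_E = 107/261

Starting state is E, so the absorption probability is a_E = 107/261.

Answer: 107/261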